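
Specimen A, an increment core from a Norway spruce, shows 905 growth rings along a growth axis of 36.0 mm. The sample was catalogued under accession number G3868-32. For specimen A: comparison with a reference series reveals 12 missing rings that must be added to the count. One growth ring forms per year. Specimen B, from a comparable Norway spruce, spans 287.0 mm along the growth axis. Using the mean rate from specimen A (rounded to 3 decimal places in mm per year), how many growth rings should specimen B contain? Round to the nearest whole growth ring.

7359 growth rings

Specimen A: correcting the raw count gives 905 + 12 = 917 true growth rings.
A: 36.0 mm over 917 years gives 36.0 / 917 ≈ 0.039 mm/yr.
Specimen B: 287.0 mm / 0.039 mm per year = 7358.97 years ≈ 7359 growth rings.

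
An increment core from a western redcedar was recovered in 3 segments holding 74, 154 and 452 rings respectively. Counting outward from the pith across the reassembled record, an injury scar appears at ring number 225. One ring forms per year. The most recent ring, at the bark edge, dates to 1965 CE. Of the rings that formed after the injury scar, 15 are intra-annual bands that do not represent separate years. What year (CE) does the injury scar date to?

Total rings = 74 + 154 + 452 = 680.
680 − 225 = 455 rings lie beyond the injury scar toward the bark edge.
Excluding 15 false rings: 455 − 15 = 440.
1965 − 440 = 1525 CE.

1525 CE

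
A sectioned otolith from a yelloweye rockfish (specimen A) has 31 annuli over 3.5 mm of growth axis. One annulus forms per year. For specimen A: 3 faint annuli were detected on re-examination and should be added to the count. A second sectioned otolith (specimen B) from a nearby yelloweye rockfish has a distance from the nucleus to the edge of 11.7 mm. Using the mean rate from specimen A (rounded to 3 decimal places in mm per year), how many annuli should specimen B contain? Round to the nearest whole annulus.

Specimen A: adjusted count: 31 + 3 = 34 annuli.
A: 3.5 mm over 34 years gives 3.5 / 34 ≈ 0.103 mm per year.
Specimen B: 11.7 mm / 0.103 mm per year = 113.59 years ≈ 114 annuli.

114 annuli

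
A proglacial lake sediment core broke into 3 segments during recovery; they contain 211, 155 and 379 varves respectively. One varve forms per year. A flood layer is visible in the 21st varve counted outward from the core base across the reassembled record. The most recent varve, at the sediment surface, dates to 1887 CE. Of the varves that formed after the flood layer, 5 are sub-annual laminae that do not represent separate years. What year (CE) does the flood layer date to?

1168 CE

Total varves = 211 + 155 + 379 = 745.
The flood layer sits at varve 21 from the core base, so 745 − 21 = 724 varves formed after it.
724 − 5 false = 719 true varves after the flood layer.
The varve at the sediment surface is 1887 CE, so the flood layer dates to 1887 − 719 = 1168 CE.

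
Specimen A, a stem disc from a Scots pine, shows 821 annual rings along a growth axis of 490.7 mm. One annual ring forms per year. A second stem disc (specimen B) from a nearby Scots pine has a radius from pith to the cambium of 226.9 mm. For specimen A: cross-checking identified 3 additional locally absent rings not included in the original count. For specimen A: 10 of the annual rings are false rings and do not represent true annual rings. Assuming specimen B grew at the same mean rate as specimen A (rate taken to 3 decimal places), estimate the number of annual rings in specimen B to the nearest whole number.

Specimen A: adjusted count: 821 − 10 + 3 = 814 annual rings.
A: 490.7 mm over 814 years gives 490.7 / 814 ≈ 0.603 mm/year.
Specimen B: 226.9 mm / 0.603 mm per year = 376.29 years ≈ 376 annual rings.

376 annual rings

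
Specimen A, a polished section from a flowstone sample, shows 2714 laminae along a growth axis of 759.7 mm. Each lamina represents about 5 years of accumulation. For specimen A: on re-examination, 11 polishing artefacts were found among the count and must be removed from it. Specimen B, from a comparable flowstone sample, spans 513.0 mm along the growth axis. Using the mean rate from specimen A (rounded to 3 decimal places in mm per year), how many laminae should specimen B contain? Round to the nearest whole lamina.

1832 laminae

Specimen A: adjusted count: 2714 − 11 = 2703 laminae.
Specimen A: at 5 years per lamina, 2703 × 5 = 13515 years.
A: Extension rate ≈ 759.7 / 13515 = 0.056 mm/yr.
B spans 513.0 / 0.056 = 9160.71 years; at 5 years per lamina that is 9160.71 / 5 ≈ 1832 laminae.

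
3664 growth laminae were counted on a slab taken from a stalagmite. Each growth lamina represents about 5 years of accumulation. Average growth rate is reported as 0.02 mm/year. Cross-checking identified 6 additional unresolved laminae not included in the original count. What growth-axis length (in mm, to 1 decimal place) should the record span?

After corrections the count is 3664 + 6 = 3670 growth laminae.
Multiplying by 5 years per growth lamina: 3670 × 5 = 18350 years.
Predicted length = 0.02 mm/year × 18350 years = 367.0 mm.

367.0 mm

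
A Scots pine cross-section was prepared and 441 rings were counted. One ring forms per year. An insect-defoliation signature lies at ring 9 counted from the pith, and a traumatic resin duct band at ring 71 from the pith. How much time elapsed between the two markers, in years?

62 yr

Separation: 71 − 9 = 62 rings.
One ring per year makes the interval 62 years.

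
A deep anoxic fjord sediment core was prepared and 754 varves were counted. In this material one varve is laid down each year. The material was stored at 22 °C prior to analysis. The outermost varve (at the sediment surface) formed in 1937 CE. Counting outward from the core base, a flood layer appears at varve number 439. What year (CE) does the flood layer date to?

The flood layer sits at varve 439 from the core base, so 754 − 439 = 315 varves formed after it.
Counting back 315 years from 1937 CE places the flood layer in 1937 − 315 = 1622 CE.

1622 CE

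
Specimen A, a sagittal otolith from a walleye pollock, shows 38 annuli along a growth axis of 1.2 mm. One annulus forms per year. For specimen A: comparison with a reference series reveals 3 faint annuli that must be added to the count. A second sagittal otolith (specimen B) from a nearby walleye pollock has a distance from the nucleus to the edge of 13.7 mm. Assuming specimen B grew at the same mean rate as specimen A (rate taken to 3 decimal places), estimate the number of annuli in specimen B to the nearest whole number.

Specimen A: correcting the raw count gives 38 + 3 = 41 true annuli.
A: Mean rate = 1.2 mm / 41 years ≈ 0.029 mm/year.
B spans 13.7 / 0.029 = 472.41 years ≈ 472 annuli.

472 annuli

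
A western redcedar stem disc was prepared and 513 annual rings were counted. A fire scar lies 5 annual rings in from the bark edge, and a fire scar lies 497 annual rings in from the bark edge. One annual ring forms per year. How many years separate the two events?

The two markers are separated by 497 − 5 = 492 annual rings.
One annual ring per year makes the interval 492 years.

492 years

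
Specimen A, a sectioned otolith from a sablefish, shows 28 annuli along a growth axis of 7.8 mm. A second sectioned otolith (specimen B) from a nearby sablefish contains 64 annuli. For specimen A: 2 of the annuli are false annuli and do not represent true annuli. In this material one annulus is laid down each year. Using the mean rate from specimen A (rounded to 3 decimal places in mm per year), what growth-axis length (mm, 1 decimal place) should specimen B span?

19.2 mm

Specimen A: true annulus count = 28 − 2 = 26.
A: Extension rate ≈ 7.8 / 26 = 0.300 mm per year.
B's length ≈ 0.300 × 64 = 19.2 mm.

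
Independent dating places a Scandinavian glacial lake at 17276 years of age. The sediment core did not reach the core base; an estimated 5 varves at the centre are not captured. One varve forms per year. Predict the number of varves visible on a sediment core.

17271 varves

One varve per year gives 17276 varves over 17276 years.
17276 − 5 missed = 17271 varves expected in the prepared section.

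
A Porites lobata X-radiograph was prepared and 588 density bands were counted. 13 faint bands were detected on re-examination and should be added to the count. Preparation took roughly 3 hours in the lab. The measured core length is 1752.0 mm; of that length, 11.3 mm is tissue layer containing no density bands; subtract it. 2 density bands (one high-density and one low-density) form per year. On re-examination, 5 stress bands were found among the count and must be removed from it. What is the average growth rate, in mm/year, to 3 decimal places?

5.841 mm/year

True density band count = 588 − 5 + 13 = 596.
596 density bands at 2 per year is 596 / 2 = 298 years.
The growth record spans 1752.0 − 11.3 = 1740.7 mm.
Extension rate ≈ 1740.7 / 298 = 5.841 mm/year.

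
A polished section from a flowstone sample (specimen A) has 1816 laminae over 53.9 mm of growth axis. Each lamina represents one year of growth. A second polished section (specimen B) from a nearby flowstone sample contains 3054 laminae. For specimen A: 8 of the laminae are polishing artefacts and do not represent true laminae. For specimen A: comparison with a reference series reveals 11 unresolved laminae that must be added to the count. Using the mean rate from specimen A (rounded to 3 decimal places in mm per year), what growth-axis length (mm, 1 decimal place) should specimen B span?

91.6 mm

Specimen A: true lamina count = 1816 − 8 + 11 = 1819.
A: Mean rate = 53.9 mm / 1819 years ≈ 0.030 mm per year.
Length of B = 0.030 × 3054 = 91.6 mm.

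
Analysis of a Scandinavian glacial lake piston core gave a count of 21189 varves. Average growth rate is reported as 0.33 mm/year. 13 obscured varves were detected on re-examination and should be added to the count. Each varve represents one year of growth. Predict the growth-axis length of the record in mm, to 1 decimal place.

6996.7 mm

Correcting the raw count gives 21189 + 13 = 21202 true varves.
Predicted length = 0.33 mm/year × 21202 years = 6996.7 mm.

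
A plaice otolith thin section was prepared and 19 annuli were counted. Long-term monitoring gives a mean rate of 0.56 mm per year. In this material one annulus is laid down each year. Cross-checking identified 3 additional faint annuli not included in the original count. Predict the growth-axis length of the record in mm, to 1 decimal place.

12.3 mm

After corrections the count is 19 + 3 = 22 annuli.
Predicted length = 0.56 mm/year × 22 years = 12.3 mm.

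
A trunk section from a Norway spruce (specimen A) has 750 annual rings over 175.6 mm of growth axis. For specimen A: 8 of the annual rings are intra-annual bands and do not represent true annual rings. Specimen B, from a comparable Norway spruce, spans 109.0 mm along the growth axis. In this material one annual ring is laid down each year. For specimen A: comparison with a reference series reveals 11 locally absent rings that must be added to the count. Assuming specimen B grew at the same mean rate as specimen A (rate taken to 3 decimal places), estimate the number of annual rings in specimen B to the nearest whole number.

Specimen A: after corrections the count is 750 − 8 + 11 = 753 annual rings.
A: Extension rate ≈ 175.6 / 753 = 0.233 mm/year.
Specimen B: 109.0 mm / 0.233 mm per year = 467.81 years ≈ 468 annual rings.

468 annual rings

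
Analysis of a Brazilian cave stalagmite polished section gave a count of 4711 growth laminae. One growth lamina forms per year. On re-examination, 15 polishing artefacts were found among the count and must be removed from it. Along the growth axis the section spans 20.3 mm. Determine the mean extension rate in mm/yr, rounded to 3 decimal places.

Correcting the raw count gives 4711 − 15 = 4696 true growth laminae.
20.3 mm over 4696 years gives 20.3 / 4696 ≈ 0.004 mm/yr.

0.004 mm/yr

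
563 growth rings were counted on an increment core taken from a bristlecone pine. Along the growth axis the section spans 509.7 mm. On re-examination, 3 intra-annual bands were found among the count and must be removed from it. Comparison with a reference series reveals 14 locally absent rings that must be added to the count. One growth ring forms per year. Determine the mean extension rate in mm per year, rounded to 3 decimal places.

0.888 mm per year

Adjusted count: 563 − 3 + 14 = 574 growth rings.
509.7 mm over 574 years gives 509.7 / 574 ≈ 0.888 mm per year.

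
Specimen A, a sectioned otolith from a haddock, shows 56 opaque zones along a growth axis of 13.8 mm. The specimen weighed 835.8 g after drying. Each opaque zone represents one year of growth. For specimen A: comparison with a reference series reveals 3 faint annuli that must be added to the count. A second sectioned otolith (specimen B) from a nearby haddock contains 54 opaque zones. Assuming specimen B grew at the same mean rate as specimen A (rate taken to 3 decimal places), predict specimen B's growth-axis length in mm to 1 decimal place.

Specimen A: correcting the raw count gives 56 + 3 = 59 true opaque zones.
A: 13.8 mm over 59 years gives 13.8 / 59 ≈ 0.234 mm/yr.
Length of B = 0.234 × 54 = 12.6 mm.

12.6 mm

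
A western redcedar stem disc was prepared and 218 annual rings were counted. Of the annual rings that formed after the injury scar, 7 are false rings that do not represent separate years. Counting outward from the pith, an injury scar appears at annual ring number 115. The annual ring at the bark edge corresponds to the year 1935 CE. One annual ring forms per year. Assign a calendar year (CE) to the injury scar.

1839 CE

The injury scar sits at annual ring 115 from the pith, so 218 − 115 = 103 annual rings formed after it.
103 − 7 false = 96 true annual rings after the injury scar.
Counting back 96 years from 1935 CE places the injury scar in 1935 − 96 = 1839 CE.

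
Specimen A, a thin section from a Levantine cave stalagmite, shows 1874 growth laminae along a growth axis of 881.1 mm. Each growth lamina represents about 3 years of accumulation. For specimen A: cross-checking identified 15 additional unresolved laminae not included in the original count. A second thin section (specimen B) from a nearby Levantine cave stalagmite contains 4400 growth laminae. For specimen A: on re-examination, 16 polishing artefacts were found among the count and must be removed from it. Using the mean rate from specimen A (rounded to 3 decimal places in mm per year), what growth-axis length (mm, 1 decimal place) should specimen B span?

2072.4 mm

Specimen A: adjusted count: 1874 − 16 + 15 = 1873 growth laminae.
Specimen A: 1873 growth laminae at 3 years each span 1873 × 3 = 5619 years.
A: 881.1 mm over 5619 years gives 881.1 / 5619 ≈ 0.157 mm/yr.
Specimen B: at 3 years per growth lamina, 4400 × 3 = 13200 years. Length of B = 0.157 × 13200 = 2072.4 mm.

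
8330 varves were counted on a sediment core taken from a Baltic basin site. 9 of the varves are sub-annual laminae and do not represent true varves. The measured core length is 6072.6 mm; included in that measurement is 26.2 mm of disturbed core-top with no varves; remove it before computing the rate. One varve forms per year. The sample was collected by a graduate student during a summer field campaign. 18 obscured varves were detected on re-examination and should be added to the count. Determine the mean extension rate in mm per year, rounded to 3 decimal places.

0.725 mm per year

Correcting the raw count gives 8330 − 9 + 18 = 8339 true varves.
Net length = 6072.6 − 26.2 = 6046.4 mm.
6046.4 mm over 8339 years gives 6046.4 / 8339 ≈ 0.725 mm per year.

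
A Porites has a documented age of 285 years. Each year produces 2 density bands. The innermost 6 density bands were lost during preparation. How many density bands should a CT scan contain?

564 density bands

With 2 density bands per year, 285 years would produce 285 × 2 = 570 density bands.
570 − 6 missed = 564 density bands expected in the prepared section.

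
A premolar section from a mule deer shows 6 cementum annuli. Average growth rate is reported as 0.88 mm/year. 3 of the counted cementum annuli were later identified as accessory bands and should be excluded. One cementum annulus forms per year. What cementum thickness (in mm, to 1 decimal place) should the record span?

2.6 mm

After corrections the count is 6 − 3 = 3 cementum annuli.
Predicted length = 0.88 mm/year × 3 years = 2.6 mm.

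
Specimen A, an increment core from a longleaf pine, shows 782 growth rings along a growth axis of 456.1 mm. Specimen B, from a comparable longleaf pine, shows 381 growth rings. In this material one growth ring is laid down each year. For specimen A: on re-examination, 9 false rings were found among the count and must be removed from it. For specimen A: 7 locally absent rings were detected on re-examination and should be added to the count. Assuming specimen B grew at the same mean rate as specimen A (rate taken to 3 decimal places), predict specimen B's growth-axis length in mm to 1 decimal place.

222.9 mm

Specimen A: correcting the raw count gives 782 − 9 + 7 = 780 true growth rings.
A: Mean rate = 456.1 mm / 780 years ≈ 0.585 mm/yr.
For B, 0.585 mm/year × 381 years = 222.9 mm.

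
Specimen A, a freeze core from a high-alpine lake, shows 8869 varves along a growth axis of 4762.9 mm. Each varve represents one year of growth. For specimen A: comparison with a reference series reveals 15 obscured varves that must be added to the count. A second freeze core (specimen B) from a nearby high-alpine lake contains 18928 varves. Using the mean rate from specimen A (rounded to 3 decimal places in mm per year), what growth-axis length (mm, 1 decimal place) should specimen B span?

10145.4 mm

Specimen A: after corrections the count is 8869 + 15 = 8884 varves.
A: Extension rate ≈ 4762.9 / 8884 = 0.536 mm/year.
Length of B = 0.536 × 18928 = 10145.4 mm.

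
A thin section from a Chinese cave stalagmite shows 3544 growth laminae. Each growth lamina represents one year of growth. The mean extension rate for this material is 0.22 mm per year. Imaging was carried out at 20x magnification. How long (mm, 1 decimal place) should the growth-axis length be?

779.7 mm

3544 years of growth are recorded.
Predicted length = 0.22 mm/year × 3544 years = 779.7 mm.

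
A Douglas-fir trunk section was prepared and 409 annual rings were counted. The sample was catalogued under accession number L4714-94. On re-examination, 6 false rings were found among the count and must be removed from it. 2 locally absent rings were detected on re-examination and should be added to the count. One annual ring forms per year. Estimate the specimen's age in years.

Adjusted count: 409 − 6 + 2 = 405 annual rings.
One annual ring per year makes the duration 405 years.

405 years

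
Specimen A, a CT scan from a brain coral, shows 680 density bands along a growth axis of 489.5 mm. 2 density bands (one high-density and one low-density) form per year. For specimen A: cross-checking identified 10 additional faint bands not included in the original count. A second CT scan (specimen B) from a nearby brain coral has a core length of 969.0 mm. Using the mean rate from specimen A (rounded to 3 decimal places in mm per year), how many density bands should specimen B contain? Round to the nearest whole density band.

Specimen A: correcting the raw count gives 680 + 10 = 690 true density bands.
Specimen A: dividing by 2 density bands per year: 690 / 2 = 345 years.
A: Mean rate = 489.5 mm / 345 years ≈ 1.419 mm/yr.
For B, 969.0 / 1.419 = 682.88 years; at 2 density bands per year that is 682.88 × 2 ≈ 1366 density bands.

1366 density bands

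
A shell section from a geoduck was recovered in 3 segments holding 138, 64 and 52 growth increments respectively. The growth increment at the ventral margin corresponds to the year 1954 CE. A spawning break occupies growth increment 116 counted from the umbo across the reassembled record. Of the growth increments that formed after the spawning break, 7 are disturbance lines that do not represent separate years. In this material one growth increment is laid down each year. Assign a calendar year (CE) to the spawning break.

1823 CE

Total growth increments = 138 + 64 + 52 = 254.
Between growth increment 116 and the ventral margin there are 254 − 116 = 138 growth increments.
Excluding 7 false growth increments: 138 − 7 = 131.
1954 − 131 = 1823 CE.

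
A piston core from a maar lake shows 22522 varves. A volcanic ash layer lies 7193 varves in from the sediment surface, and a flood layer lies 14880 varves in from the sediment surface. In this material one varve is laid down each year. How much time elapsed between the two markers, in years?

14880 − 7193 = 7687 varves lie between the two events.
One varve per year makes the interval 7687 years.

7687 yr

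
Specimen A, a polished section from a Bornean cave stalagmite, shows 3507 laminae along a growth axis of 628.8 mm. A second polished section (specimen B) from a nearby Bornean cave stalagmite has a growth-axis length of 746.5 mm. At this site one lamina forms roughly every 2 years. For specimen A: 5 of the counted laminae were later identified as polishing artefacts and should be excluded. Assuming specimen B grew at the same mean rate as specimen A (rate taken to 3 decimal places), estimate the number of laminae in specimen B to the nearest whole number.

4147 laminae

Specimen A: adjusted count: 3507 − 5 = 3502 laminae.
Specimen A: 3502 laminae at 2 years each span 3502 × 2 = 7004 years.
A: Extension rate ≈ 628.8 / 7004 = 0.090 mm per year.
B spans 746.5 / 0.090 = 8294.44 years; at 2 years per lamina that is 8294.44 / 2 ≈ 4147 laminae.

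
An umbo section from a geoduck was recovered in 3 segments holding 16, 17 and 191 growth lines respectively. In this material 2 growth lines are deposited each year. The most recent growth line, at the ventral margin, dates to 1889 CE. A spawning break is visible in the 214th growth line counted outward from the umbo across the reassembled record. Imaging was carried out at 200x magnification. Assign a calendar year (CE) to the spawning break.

1884 CE

Total growth lines = 16 + 17 + 191 = 224.
Between growth line 214 and the ventral margin there are 224 − 214 = 10 growth lines.
10 growth lines at 2 per year is 10 / 2 = 5 years.
Counting back 5 years from 1889 CE places the spawning break in 1889 − 5 = 1884 CE.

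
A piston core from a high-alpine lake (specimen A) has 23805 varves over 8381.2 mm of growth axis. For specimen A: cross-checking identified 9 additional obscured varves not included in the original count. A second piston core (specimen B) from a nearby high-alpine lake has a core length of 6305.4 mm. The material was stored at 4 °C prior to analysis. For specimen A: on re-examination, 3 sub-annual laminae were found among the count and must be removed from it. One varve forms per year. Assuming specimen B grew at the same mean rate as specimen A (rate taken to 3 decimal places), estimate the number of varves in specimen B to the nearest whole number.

Specimen A: after corrections the count is 23805 − 3 + 9 = 23811 varves.
A: 8381.2 mm over 23811 years gives 8381.2 / 23811 ≈ 0.352 mm per year.
For B, 6305.4 / 0.352 = 17913.07 years ≈ 17913 varves.

17913 varves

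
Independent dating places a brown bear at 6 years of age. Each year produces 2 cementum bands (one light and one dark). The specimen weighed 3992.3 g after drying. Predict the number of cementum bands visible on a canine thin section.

Expected cementum bands: 6 × 2 = 12.
So 12 cementum bands should be present.

12 cementum bands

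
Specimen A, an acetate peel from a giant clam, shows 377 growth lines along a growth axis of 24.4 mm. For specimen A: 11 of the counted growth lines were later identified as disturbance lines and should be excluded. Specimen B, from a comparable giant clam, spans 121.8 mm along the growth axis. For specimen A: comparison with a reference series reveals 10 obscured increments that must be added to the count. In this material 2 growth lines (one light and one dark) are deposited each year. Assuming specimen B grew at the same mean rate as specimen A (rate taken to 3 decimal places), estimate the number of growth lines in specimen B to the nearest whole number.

Specimen A: after corrections the count is 377 − 11 + 10 = 376 growth lines.
Specimen A: with 2 growth lines per year, 376 / 2 = 188 years.
A: Mean rate = 24.4 mm / 188 years ≈ 0.130 mm/yr.
For B, 121.8 / 0.130 = 936.92 years; at 2 growth lines per year that is 936.92 × 2 ≈ 1874 growth lines.

1874 growth lines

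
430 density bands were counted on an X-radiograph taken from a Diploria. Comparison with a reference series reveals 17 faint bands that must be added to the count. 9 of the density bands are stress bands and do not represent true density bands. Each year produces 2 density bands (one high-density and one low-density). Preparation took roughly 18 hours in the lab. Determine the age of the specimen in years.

After corrections the count is 430 − 9 + 17 = 438 density bands.
Dividing by 2 density bands per year: 438 / 2 = 219 years.

219 yr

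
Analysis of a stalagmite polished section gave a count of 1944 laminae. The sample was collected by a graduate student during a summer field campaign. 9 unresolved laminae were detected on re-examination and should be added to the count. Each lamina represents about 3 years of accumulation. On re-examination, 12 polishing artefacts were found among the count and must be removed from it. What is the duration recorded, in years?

5823 years

Adjusted count: 1944 − 12 + 9 = 1941 laminae.
1941 laminae at 3 years each span 1941 × 3 = 5823 years.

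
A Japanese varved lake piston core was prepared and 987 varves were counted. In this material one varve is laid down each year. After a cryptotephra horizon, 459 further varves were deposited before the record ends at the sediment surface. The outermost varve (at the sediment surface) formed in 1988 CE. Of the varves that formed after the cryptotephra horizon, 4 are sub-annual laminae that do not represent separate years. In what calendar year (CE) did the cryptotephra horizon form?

459 varves post-date the cryptotephra horizon.
Excluding 4 false varves: 459 − 4 = 455.
Counting back 455 years from 1988 CE places the cryptotephra horizon in 1988 − 455 = 1533 CE.

1533 CE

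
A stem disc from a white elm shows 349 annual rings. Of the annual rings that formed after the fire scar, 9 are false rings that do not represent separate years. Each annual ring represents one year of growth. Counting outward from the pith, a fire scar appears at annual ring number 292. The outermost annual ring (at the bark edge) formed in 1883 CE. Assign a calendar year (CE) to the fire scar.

Between annual ring 292 and the bark edge there are 349 − 292 = 57 annual rings.
Removing the 9 false annual rings leaves 57 − 9 = 48 true annual rings beyond the fire scar.
The annual ring at the bark edge is 1883 CE, so the fire scar dates to 1883 − 48 = 1835 CE.

1835 CE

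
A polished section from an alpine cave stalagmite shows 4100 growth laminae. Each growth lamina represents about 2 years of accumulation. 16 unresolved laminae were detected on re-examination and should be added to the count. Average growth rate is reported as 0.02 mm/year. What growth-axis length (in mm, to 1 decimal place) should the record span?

Adjusted count: 4100 + 16 = 4116 growth laminae.
Multiplying by 2 years per growth lamina: 4116 × 2 = 8232 years.
Predicted length = 0.02 mm/year × 8232 years = 164.6 mm.

164.6 mm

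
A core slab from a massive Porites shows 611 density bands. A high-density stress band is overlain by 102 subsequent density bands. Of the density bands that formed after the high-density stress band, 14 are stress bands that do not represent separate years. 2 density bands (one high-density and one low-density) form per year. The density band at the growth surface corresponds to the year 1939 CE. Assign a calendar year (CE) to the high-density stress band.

102 density bands post-date the high-density stress band.
102 − 14 false = 88 true density bands after the high-density stress band.
88 density bands at 2 per year is 88 / 2 = 44 years.
1939 − 44 = 1895 CE.

1895 CE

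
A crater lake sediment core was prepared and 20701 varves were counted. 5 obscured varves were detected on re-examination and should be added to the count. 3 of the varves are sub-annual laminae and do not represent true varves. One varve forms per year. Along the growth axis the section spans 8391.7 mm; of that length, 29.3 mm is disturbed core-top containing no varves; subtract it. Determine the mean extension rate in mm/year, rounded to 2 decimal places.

0.40 mm/year

True varve count = 20701 − 3 + 5 = 20703.
Net length = 8391.7 − 29.3 = 8362.4 mm.
8362.4 mm over 20703 years gives 8362.4 / 20703 ≈ 0.40 mm/year.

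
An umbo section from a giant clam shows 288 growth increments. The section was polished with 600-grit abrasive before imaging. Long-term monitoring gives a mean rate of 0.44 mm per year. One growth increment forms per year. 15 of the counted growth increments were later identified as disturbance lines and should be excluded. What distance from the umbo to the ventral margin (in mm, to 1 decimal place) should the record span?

Correcting the raw count gives 288 − 15 = 273 true growth increments.
273 years at 0.44 mm/year gives 0.44 × 273 = 120.1 mm.

120.1 mm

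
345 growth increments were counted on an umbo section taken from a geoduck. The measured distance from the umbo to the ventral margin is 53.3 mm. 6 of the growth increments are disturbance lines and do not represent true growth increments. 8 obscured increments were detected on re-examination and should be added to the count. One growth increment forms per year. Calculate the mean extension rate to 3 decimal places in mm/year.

0.154 mm/year

Adjusted count: 345 − 6 + 8 = 347 growth increments.
Mean rate = 53.3 mm / 347 years ≈ 0.154 mm/year.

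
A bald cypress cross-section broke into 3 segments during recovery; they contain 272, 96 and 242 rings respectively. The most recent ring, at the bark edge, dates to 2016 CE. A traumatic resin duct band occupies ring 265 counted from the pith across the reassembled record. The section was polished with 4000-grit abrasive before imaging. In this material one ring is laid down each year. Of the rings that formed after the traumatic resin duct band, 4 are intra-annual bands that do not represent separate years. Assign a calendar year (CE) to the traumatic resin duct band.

Total rings = 272 + 96 + 242 = 610.
The traumatic resin duct band sits at ring 265 from the pith, so 610 − 265 = 345 rings formed after it.
345 − 4 false = 341 true rings after the traumatic resin duct band.
Counting back 341 years from 2016 CE places the traumatic resin duct band in 2016 − 341 = 1675 CE.

1675 CE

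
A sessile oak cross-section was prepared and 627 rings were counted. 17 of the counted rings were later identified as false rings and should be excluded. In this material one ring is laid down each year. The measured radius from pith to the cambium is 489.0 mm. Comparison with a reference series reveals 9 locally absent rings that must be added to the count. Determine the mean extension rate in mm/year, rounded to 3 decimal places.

Correcting the raw count gives 627 − 17 + 9 = 619 true rings.
Mean rate = 489.0 mm / 619 years ≈ 0.790 mm/year.

0.790 mm/year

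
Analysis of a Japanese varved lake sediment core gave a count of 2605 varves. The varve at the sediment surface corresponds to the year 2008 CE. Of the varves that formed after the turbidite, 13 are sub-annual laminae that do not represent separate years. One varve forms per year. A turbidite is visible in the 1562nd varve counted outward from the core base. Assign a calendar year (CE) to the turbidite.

978 CE

Between varve 1562 and the sediment surface there are 2605 − 1562 = 1043 varves.
1043 − 13 false = 1030 true varves after the turbidite.
The varve at the sediment surface is 2008 CE, so the turbidite dates to 2008 − 1030 = 978 CE.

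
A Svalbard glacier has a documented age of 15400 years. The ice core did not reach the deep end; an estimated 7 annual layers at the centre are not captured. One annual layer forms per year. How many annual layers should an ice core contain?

At one annual layer per year, 15400 years correspond to 15400 annual layers.
15400 − 7 missed = 15393 annual layers expected in the prepared section.

15393 annual layers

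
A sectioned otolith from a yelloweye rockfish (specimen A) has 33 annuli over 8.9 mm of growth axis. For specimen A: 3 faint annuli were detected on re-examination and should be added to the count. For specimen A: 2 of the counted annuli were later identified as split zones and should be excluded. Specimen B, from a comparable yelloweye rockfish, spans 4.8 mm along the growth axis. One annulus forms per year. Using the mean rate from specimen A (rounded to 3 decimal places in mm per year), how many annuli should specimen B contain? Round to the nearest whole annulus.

Specimen A: adjusted count: 33 − 2 + 3 = 34 annuli.
A: Extension rate ≈ 8.9 / 34 = 0.262 mm/year.
B spans 4.8 / 0.262 = 18.32 years ≈ 18 annuli.

18 annuli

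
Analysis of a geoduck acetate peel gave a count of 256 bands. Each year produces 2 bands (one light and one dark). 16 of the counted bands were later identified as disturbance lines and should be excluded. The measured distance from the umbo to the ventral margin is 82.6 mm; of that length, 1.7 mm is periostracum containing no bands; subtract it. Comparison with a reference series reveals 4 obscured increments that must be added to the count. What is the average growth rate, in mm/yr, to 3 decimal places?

0.663 mm/yr

True band count = 256 − 16 + 4 = 244.
244 bands at 2 per year is 244 / 2 = 122 years.
The growth record spans 82.6 − 1.7 = 80.9 mm.
Extension rate ≈ 80.9 / 122 = 0.663 mm/yr.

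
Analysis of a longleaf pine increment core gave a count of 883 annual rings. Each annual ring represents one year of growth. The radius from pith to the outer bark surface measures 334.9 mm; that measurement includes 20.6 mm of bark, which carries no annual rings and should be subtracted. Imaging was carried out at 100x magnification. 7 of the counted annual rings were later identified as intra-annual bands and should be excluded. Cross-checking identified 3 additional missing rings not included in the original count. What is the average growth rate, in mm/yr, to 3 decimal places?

After corrections the count is 883 − 7 + 3 = 879 annual rings.
Removing the 20.6 mm offcut leaves 334.9 − 20.6 = 314.3 mm.
Extension rate ≈ 314.3 / 879 = 0.358 mm/yr.

0.358 mm/yr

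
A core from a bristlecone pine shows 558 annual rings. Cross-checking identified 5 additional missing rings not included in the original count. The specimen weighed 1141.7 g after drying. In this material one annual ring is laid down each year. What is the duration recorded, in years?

563 yr

Adjusted count: 558 + 5 = 563 annual rings.
At one annual ring per year, that is 563 years.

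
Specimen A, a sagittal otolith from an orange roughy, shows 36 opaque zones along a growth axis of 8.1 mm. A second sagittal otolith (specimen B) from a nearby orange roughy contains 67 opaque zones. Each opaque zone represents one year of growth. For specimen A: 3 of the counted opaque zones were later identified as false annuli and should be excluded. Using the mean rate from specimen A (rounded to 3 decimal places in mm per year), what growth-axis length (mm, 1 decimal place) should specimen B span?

16.4 mm

Specimen A: after corrections the count is 36 − 3 = 33 opaque zones.
A: 8.1 mm over 33 years gives 8.1 / 33 ≈ 0.245 mm per year.
Length of B = 0.245 × 67 = 16.4 mm.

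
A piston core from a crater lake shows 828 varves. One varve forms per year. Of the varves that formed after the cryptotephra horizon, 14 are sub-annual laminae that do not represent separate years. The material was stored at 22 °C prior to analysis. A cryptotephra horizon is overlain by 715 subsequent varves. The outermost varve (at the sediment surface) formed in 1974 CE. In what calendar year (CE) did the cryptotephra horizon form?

1273 CE

There are 715 varves younger than the cryptotephra horizon.
Excluding 14 false varves: 715 − 14 = 701.
The varve at the sediment surface is 1974 CE, so the cryptotephra horizon dates to 1974 − 701 = 1273 CE.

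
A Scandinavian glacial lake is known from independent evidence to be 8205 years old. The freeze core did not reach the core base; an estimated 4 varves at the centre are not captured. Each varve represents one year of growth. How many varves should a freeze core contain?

8201 varves

One varve per year gives 8205 varves over 8205 years.
Less the 4 uncaptured varves: 8205 − 4 = 8201.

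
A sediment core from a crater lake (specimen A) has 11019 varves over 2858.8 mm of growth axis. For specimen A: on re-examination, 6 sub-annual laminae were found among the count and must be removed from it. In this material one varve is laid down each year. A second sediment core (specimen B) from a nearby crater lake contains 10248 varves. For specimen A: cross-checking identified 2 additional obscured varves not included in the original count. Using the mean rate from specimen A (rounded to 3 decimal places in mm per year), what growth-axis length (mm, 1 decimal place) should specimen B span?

Specimen A: after corrections the count is 11019 − 6 + 2 = 11015 varves.
A: 2858.8 mm over 11015 years gives 2858.8 / 11015 ≈ 0.260 mm/yr.
B's length ≈ 0.260 × 10248 = 2664.5 mm.

2664.5 mm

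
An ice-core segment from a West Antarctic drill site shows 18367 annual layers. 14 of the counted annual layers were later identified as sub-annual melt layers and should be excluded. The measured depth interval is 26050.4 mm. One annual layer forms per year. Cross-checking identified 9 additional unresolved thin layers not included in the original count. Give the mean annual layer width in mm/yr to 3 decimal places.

1.419 mm/yr

True annual layer count = 18367 − 14 + 9 = 18362.
Mean rate = 26050.4 mm / 18362 years ≈ 1.419 mm/yr.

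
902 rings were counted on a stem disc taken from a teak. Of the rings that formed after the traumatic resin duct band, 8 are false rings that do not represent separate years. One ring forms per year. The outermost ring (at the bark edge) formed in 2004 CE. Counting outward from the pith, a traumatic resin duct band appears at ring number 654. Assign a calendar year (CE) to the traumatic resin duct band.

1764 CE

902 − 654 = 248 rings lie beyond the traumatic resin duct band toward the bark edge.
Removing the 8 false rings leaves 248 − 8 = 240 true rings beyond the traumatic resin duct band.
The ring at the bark edge is 2004 CE, so the traumatic resin duct band dates to 2004 − 240 = 1764 CE.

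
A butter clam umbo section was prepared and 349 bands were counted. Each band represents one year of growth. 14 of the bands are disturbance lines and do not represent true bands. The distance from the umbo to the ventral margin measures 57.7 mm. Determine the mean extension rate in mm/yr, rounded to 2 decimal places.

After corrections the count is 349 − 14 = 335 bands.
57.7 mm over 335 years gives 57.7 / 335 ≈ 0.17 mm/yr.

0.17 mm/yr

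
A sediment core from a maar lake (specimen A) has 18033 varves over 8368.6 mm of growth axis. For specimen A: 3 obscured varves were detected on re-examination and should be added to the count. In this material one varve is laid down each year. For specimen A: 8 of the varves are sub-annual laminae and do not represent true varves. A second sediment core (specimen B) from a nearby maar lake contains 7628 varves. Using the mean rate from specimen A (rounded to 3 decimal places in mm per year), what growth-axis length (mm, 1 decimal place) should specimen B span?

3539.4 mm

Specimen A: true varve count = 18033 − 8 + 3 = 18028.
A: Extension rate ≈ 8368.6 / 18028 = 0.464 mm/yr.
For B, 0.464 mm/year × 7628 years = 3539.4 mm.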